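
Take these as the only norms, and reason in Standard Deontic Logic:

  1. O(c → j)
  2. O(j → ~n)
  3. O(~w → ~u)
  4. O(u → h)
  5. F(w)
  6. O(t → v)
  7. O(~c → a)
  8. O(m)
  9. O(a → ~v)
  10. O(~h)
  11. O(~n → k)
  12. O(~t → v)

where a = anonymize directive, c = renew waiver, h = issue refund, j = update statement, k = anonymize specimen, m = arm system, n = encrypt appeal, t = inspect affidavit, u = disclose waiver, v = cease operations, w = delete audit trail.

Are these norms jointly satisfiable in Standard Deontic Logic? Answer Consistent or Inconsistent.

Premise 4 is O(u → h), but O(u) is not derivable from the premises, so it does not yield O(h).
So O(h) is not derivable, and the apparent clash with O(~h) does not arise.
A world satisfying every obligation exists (e.g. a=false, c=true, h=false, j=true, k=true, m=true, n=false, t=false, u=false, v=true, w=false); no atom is both obligatory and forbidden, so the set is consistent.

Consistent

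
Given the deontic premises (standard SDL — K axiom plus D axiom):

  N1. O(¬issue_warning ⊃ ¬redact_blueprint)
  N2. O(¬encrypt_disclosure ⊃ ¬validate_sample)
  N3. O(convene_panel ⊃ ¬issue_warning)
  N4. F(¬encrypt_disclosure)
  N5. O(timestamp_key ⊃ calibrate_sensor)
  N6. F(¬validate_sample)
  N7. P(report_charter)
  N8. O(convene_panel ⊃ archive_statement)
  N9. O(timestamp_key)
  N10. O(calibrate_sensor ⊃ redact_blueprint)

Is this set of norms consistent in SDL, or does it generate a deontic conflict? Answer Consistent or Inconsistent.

Premise 2 is O(¬encrypt_disclosure ⊃ ¬validate_sample), but O(¬encrypt_disclosure) is not derivable from the premises, so it does not yield O(¬validate_sample).
So O(¬validate_sample) is not derivable, and the apparent clash with O(validate_sample) does not arise.
A world satisfying every obligation exists (e.g. archive_statement=false, calibrate_sensor=true, convene_panel=false, encrypt_disclosure=true, issue_warning=true, redact_blueprint=true, report_charter=false, timestamp_key=true, validate_sample=true); no atom is both obligatory and forbidden, so the set is consistent.

Consistent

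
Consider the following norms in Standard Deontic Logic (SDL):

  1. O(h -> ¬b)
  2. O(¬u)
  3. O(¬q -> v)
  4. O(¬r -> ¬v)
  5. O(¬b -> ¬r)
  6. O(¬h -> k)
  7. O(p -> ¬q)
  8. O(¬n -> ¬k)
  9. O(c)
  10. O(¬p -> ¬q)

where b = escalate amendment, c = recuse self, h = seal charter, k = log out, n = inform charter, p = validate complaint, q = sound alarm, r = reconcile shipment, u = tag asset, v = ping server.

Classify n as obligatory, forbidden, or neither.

Obligatory

Premises 7 and 10 cover both cases: O(p -> ¬q) and O(¬p -> ¬q). Since p ∨ ¬p is a tautology, O(¬q) follows.
Premise 3 is O(¬q -> v); since O(¬q), deontic closure gives O(v).
Premise 4 is O(¬r -> ¬v); contrapositively O(v -> r). Since O(v) holds, K gives O(r).
Premise 5 is O(¬b -> ¬r); contrapositively O(r -> b). Since O(r) holds, K gives O(b).
Premise 1, O(h -> ¬b), contraposes to O(b -> ¬h); with O(b) we get O(¬h).
Premise 6 is O(¬h -> k); since O(¬h), deontic closure gives O(k).
The contrapositive of premise 8 (O(¬n -> ¬k)) is O(k -> n), and O(k) is already established, so O(n).
Premises 2, 9 do not contribute to this derivation.
Hence n is obligatory.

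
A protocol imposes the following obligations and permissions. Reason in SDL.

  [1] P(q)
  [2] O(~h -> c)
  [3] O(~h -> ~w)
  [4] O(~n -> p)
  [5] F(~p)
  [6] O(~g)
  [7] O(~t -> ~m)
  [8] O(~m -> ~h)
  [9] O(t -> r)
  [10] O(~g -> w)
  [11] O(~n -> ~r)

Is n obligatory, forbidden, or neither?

Obligatory

Premise 6 gives O(~g).
Premise 10 is O(~g -> w); since O(~g), deontic closure gives O(w).
The contrapositive of premise 3 (O(~h -> ~w)) is O(w -> h), and O(w) is already established, so O(h).
The contrapositive of premise 8 (O(~m -> ~h)) is O(h -> m), and O(h) is already established, so O(m).
The contrapositive of premise 7 (O(~t -> ~m)) is O(m -> t), and O(m) is already established, so O(t).
Applying K to premise 9 (O(t -> r)) and O(t) yields O(r).
Premise 11, O(~n -> ~r), contraposes to O(r -> n); with O(r) we get O(n).
Premises 1, 2, 4, 5 do not contribute to this derivation.
Hence n is obligatory.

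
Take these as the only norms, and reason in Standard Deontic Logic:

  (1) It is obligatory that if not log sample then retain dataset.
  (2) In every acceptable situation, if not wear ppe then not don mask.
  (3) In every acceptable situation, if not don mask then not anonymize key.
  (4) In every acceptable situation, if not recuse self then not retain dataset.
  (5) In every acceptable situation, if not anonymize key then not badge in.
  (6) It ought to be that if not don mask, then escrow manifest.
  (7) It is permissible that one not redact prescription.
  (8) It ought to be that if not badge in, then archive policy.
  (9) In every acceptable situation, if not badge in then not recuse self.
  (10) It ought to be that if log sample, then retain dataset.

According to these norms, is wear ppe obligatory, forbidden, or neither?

Obligatory

Premises 1 and 10 are O(¬log_sample → retain_dataset) and O(log_sample → retain_dataset); every ideal world satisfies ¬log_sample or log_sample, so in either case retain_dataset holds — hence O(retain_dataset).
Premise 4, O(¬recuse_self → ¬retain_dataset), contraposes to O(retain_dataset → recuse_self); with O(retain_dataset) we get O(recuse_self).
Premise 9 is O(¬badge_in → ¬recuse_self); contrapositively O(recuse_self → badge_in). Since O(recuse_self) holds, K gives O(badge_in).
The contrapositive of premise 5 (O(¬anonymize_key → ¬badge_in)) is O(badge_in → anonymize_key), and O(badge_in) is already established, so O(anonymize_key).
The contrapositive of premise 3 (O(¬don_mask → ¬anonymize_key)) is O(anonymize_key → don_mask), and O(anonymize_key) is already established, so O(don_mask).
The contrapositive of premise 2 (O(¬wear_ppe → ¬don_mask)) is O(don_mask → wear_ppe), and O(don_mask) is already established, so O(wear_ppe).
Premises 6, 7, 8 do not contribute to this derivation.
Hence wear_ppe is obligatory.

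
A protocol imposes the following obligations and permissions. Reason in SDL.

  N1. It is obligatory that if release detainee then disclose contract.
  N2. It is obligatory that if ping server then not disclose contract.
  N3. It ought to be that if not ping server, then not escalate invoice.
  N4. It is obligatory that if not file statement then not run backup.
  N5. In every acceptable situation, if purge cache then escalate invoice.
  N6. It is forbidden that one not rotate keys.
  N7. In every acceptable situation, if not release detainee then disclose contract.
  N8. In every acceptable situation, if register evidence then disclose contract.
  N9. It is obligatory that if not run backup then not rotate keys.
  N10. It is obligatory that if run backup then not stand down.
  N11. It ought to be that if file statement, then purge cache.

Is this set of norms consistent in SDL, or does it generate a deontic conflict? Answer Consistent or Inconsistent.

Premises 7 and 1 are O(¬release_detainee → disclose_contract) and O(release_detainee → disclose_contract); every ideal world satisfies ¬release_detainee or release_detainee, so in either case disclose_contract holds — hence O(disclose_contract).
The contrapositive of premise 2 (O(ping_server → ¬disclose_contract)) is O(disclose_contract → ¬ping_server), and O(disclose_contract) is already established, so O(¬ping_server).
Premise 3 is O(¬ping_server → ¬escalate_invoice); since O(¬ping_server), deontic closure gives O(¬escalate_invoice).
Premise 5 is O(purge_cache → escalate_invoice); contrapositively O(¬escalate_invoice → ¬purge_cache). Since O(¬escalate_invoice) holds, K gives O(¬purge_cache).
Premise 11 is O(file_statement → purge_cache); contrapositively O(¬purge_cache → ¬file_statement). Since O(¬purge_cache) holds, K gives O(¬file_statement).
From O(¬file_statement) and premise 4, O(¬file_statement → ¬run_backup), we obtain O(¬run_backup).
Applying K to premise 9 (O(¬run_backup → ¬rotate_keys)) and O(¬run_backup) yields O(¬rotate_keys).
But premise 6, F(¬rotate_keys), means O(rotate_keys).
We now have both O(¬rotate_keys) and O(rotate_keys) — rotate_keys is simultaneously obligatory and forbidden, violating the D-axiom.

Inconsistent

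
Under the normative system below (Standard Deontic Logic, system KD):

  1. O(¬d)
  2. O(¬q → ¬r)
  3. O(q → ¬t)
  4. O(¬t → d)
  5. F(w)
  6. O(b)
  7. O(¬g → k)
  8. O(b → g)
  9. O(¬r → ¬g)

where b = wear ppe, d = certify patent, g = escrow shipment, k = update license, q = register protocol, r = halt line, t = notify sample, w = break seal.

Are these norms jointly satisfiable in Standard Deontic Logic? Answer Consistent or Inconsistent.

Premise 6 gives O(b).
Applying K to premise 8 (O(b → g)) and O(b) yields O(g).
The contrapositive of premise 9 (O(¬r → ¬g)) is O(g → r), and O(g) is already established, so O(r).
Premise 2, O(¬q → ¬r), contraposes to O(r → q); with O(r) we get O(q).
Premise 3 is O(q → ¬t); since O(q), deontic closure gives O(¬t).
With premise 4, O(¬t → d), the K-axiom yields O(d).
Yet premise 1 states O(¬d).
We now have both O(d) and O(¬d) — d is simultaneously obligatory and forbidden, violating the D-axiom.

Inconsistent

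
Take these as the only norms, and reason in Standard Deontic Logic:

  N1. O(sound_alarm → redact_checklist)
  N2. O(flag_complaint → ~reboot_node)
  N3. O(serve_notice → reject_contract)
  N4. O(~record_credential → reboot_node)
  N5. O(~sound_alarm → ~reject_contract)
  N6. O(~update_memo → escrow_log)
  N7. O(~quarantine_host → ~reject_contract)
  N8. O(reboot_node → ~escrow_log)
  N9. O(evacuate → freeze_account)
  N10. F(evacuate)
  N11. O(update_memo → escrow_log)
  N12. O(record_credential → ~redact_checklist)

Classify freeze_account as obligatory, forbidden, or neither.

Premise 9 is O(evacuate → freeze_account), but O(evacuate) is not derivable from the premises, so it does not yield O(freeze_account).
No premise or chain of K-axiom applications forces O(freeze_account), and none forces O(~freeze_account). So freeze_account is neither obligatory nor forbidden under these norms.

Neither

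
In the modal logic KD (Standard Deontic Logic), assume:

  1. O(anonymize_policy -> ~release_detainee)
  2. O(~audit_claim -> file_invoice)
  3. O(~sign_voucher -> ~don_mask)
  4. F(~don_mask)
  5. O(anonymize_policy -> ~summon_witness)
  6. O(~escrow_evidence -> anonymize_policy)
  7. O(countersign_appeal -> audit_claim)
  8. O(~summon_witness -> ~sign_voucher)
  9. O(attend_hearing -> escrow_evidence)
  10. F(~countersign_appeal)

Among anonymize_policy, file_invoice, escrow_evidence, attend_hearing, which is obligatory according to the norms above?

F(~don_mask) at premise 4 means O(don_mask).
Premise 3 is O(~sign_voucher -> ~don_mask); contrapositively O(don_mask -> sign_voucher). Since O(don_mask) holds, K gives O(sign_voucher).
The contrapositive of premise 8 (O(~summon_witness -> ~sign_voucher)) is O(sign_voucher -> summon_witness), and O(sign_voucher) is already established, so O(summon_witness).
Premise 5, O(anonymize_policy -> ~summon_witness), contraposes to O(summon_witness -> ~anonymize_policy); with O(summon_witness) we get O(~anonymize_policy).
Premise 6, O(~escrow_evidence -> anonymize_policy), contraposes to O(~anonymize_policy -> escrow_evidence); with O(~anonymize_policy) we get O(escrow_evidence).
So O(escrow_evidence) holds — escrow_evidence is obligatory. None of the other listed options is made obligatory by any chain of premises.

escrow_evidence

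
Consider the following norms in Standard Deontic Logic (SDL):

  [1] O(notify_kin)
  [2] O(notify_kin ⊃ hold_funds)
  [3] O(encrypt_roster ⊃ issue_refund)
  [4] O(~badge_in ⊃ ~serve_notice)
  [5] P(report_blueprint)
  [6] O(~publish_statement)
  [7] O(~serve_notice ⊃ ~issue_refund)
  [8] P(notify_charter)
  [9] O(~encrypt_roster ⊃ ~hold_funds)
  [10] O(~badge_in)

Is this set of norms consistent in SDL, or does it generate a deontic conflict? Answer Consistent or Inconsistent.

Premise 1 gives O(notify_kin).
From O(notify_kin) and premise 2, O(notify_kin ⊃ hold_funds), we obtain O(hold_funds).
Premise 9 is O(~encrypt_roster ⊃ ~hold_funds); contrapositively O(hold_funds ⊃ encrypt_roster). Since O(hold_funds) holds, K gives O(encrypt_roster).
With premise 3, O(encrypt_roster ⊃ issue_refund), the K-axiom yields O(issue_refund).
Premise 7, O(~serve_notice ⊃ ~issue_refund), contraposes to O(issue_refund ⊃ serve_notice); with O(issue_refund) we get O(serve_notice).
Premise 4, O(~badge_in ⊃ ~serve_notice), contraposes to O(serve_notice ⊃ badge_in); with O(serve_notice) we get O(badge_in).
Yet premise 10 states O(~badge_in).
We now have both O(badge_in) and O(~badge_in) — badge_in is simultaneously obligatory and forbidden, violating the D-axiom.

Inconsistent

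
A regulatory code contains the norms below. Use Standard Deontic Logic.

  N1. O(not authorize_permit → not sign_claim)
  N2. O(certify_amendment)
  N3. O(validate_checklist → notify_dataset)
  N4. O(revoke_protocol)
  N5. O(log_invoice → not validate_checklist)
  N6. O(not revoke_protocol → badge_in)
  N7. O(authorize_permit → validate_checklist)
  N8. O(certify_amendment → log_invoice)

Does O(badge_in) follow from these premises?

Premise 6 is O(not revoke_protocol → badge_in), but O(not revoke_protocol) is not derivable from the premises, so it does not yield O(badge_in).
No other premise forces O(badge_in). An ideal world satisfying every premise can still have badge_in false, so O(badge_in) is not derivable.

No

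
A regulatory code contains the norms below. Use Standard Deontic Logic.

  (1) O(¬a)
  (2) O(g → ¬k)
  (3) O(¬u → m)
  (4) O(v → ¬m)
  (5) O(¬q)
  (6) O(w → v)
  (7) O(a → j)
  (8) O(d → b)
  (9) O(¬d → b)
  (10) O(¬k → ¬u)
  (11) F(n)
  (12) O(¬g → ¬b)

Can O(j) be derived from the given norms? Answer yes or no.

Premise 7 is O(a → j), but O(a) is not derivable from the premises, so it does not yield O(j).
No other premise forces O(j). An ideal world satisfying every premise can still have j false, so O(j) is not derivable.

No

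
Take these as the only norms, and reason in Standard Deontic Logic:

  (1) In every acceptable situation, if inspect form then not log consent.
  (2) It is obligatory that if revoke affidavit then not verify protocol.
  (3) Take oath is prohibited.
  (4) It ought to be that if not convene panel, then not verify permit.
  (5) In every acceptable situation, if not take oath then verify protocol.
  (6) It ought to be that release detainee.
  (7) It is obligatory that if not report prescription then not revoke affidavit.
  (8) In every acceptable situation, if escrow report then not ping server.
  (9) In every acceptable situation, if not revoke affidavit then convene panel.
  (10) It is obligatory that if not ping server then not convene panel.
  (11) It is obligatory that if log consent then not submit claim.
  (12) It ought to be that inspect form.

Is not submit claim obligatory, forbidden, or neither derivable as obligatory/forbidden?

Neither

Premise 11 is O(log_consent → ¬submit_claim), but O(log_consent) is not derivable from the premises, so it does not yield O(¬submit_claim).
No premise or chain of K-axiom applications forces O(¬submit_claim), and none forces O(submit_claim). So ¬submit_claim is neither obligatory nor forbidden under these norms.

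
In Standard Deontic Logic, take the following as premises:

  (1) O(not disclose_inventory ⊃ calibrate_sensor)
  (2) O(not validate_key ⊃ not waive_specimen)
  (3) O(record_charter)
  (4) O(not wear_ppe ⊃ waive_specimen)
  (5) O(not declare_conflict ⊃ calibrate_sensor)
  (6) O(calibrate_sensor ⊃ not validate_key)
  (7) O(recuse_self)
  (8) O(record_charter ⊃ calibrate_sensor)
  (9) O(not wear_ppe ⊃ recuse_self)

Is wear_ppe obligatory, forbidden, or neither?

Obligatory

From premise 3 we have O(record_charter).
With premise 8, O(record_charter ⊃ calibrate_sensor), the K-axiom yields O(calibrate_sensor).
From O(calibrate_sensor) and premise 6, O(calibrate_sensor ⊃ not validate_key), we obtain O(not validate_key).
With premise 2, O(not validate_key ⊃ not waive_specimen), the K-axiom yields O(not waive_specimen).
Premise 4 is O(not wear_ppe ⊃ waive_specimen); contrapositively O(not waive_specimen ⊃ wear_ppe). Since O(not waive_specimen) holds, K gives O(wear_ppe).
Premises 1, 5, 7, 9 do not contribute to this derivation.
Hence wear_ppe is obligatory.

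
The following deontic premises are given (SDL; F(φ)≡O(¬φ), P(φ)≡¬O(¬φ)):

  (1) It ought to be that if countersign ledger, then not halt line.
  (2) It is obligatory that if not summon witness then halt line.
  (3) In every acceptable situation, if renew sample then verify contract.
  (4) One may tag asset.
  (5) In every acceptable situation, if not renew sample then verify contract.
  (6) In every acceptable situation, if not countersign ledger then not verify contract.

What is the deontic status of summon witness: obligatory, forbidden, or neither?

Obligatory

Premises 5 and 3 cover both cases: O(¬renew_sample → verify_contract) and O(renew_sample → verify_contract). Since ¬renew_sample ∨ renew_sample is a tautology, O(verify_contract) follows.
The contrapositive of premise 6 (O(¬countersign_ledger → ¬verify_contract)) is O(verify_contract → countersign_ledger), and O(verify_contract) is already established, so O(countersign_ledger).
Premise 1 is O(countersign_ledger → ¬halt_line); since O(countersign_ledger), deontic closure gives O(¬halt_line).
Premise 2, O(¬summon_witness → halt_line), contraposes to O(¬halt_line → summon_witness); with O(¬halt_line) we get O(summon_witness).
Premise 4 does not contribute to this derivation.
Hence summon_witness is obligatory.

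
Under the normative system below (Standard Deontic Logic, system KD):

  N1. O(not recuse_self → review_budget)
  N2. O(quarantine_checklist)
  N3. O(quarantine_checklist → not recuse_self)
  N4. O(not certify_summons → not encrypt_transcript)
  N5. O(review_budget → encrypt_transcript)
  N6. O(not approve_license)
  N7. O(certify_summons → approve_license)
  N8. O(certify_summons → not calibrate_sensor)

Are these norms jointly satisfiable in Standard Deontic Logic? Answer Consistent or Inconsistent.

Inconsistent

Premise 6 states O(not approve_license) outright.
Premise 7, O(certify_summons → approve_license), contraposes to O(not approve_license → not certify_summons); with O(not approve_license) we get O(not certify_summons).
Applying K to premise 4 (O(not certify_summons → not encrypt_transcript)) and O(not certify_summons) yields O(not encrypt_transcript).
Premise 5, O(review_budget → encrypt_transcript), contraposes to O(not encrypt_transcript → not review_budget); with O(not encrypt_transcript) we get O(not review_budget).
Premise 1, O(not recuse_self → review_budget), contraposes to O(not review_budget → recuse_self); with O(not review_budget) we get O(recuse_self).
The contrapositive of premise 3 (O(quarantine_checklist → not recuse_self)) is O(recuse_self → not quarantine_checklist), and O(recuse_self) is already established, so O(not quarantine_checklist).
But premise 2 directly asserts O(quarantine_checklist).
We now have both O(not quarantine_checklist) and O(quarantine_checklist) — quarantine_checklist is simultaneously obligatory and forbidden, violating the D-axiom.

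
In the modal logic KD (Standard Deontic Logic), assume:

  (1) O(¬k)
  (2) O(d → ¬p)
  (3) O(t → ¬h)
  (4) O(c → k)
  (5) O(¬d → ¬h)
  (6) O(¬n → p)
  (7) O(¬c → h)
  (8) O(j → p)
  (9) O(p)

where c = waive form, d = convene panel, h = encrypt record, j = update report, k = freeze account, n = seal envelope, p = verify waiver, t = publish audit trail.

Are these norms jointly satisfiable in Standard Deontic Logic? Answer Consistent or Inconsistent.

From premise 9 we have O(p).
Premise 2, O(d → ¬p), contraposes to O(p → ¬d); with O(p) we get O(¬d).
Applying K to premise 5 (O(¬d → ¬h)) and O(¬d) yields O(¬h).
Premise 7, O(¬c → h), contraposes to O(¬h → c); with O(¬h) we get O(c).
With premise 4, O(c → k), the K-axiom yields O(k).
Yet premise 1 states O(¬k).
We now have both O(k) and O(¬k) — k is simultaneously obligatory and forbidden, violating the D-axiom.

Inconsistent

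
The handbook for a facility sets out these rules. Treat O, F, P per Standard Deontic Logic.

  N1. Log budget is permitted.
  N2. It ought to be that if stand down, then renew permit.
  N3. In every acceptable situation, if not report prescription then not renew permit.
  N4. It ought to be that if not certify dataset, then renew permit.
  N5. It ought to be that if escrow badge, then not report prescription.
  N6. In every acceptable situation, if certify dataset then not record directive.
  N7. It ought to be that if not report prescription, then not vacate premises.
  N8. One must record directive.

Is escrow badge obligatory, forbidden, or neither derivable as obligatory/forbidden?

Premise 8 gives O(record_directive).
The contrapositive of premise 6 (O(certify_dataset → ¬record_directive)) is O(record_directive → ¬certify_dataset), and O(record_directive) is already established, so O(¬certify_dataset).
From O(¬certify_dataset) and premise 4, O(¬certify_dataset → renew_permit), we obtain O(renew_permit).
Premise 3, O(¬report_prescription → ¬renew_permit), contraposes to O(renew_permit → report_prescription); with O(renew_permit) we get O(report_prescription).
Premise 5 is O(escrow_badge → ¬report_prescription); contrapositively O(report_prescription → ¬escrow_badge). Since O(report_prescription) holds, K gives O(¬escrow_badge).
Premises 1, 2, 7 do not contribute to this derivation.
Thus O(¬escrow_badge), which is F(escrow_badge): escrow_badge is forbidden.

Forbidden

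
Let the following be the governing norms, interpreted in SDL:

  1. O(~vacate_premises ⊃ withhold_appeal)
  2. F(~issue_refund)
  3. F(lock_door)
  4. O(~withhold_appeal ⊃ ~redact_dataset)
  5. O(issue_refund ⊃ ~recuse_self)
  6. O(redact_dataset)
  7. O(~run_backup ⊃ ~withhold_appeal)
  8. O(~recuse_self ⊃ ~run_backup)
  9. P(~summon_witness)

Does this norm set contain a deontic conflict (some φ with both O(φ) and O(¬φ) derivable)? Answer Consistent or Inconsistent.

Inconsistent

Premise 6 gives O(redact_dataset).
Premise 4 is O(~withhold_appeal ⊃ ~redact_dataset); contrapositively O(redact_dataset ⊃ withhold_appeal). Since O(redact_dataset) holds, K gives O(withhold_appeal).
Premise 7 is O(~run_backup ⊃ ~withhold_appeal); contrapositively O(withhold_appeal ⊃ run_backup). Since O(withhold_appeal) holds, K gives O(run_backup).
Premise 8 is O(~recuse_self ⊃ ~run_backup); contrapositively O(run_backup ⊃ recuse_self). Since O(run_backup) holds, K gives O(recuse_self).
The contrapositive of premise 5 (O(issue_refund ⊃ ~recuse_self)) is O(recuse_self ⊃ ~issue_refund), and O(recuse_self) is already established, so O(~issue_refund).
However, F(~issue_refund) at premise 2 amounts to O(issue_refund).
We now have both O(~issue_refund) and O(issue_refund) — issue_refund is simultaneously obligatory and forbidden, violating the D-axiom.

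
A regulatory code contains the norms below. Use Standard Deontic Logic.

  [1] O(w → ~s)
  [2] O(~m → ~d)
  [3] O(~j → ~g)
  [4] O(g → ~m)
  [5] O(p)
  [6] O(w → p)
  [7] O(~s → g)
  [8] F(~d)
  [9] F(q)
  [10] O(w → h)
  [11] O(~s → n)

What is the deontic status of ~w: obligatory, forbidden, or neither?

Obligatory

F(~d) at premise 8 means O(d).
Premise 2, O(~m → ~d), contraposes to O(d → m); with O(d) we get O(m).
The contrapositive of premise 4 (O(g → ~m)) is O(m → ~g), and O(m) is already established, so O(~g).
Premise 7 is O(~s → g); contrapositively O(~g → s). Since O(~g) holds, K gives O(s).
Premise 1 is O(w → ~s); contrapositively O(s → ~w). Since O(s) holds, K gives O(~w).
Premises 3, 5, 6, 9, 10, 11 do not contribute to this derivation.
Hence ~w is obligatory.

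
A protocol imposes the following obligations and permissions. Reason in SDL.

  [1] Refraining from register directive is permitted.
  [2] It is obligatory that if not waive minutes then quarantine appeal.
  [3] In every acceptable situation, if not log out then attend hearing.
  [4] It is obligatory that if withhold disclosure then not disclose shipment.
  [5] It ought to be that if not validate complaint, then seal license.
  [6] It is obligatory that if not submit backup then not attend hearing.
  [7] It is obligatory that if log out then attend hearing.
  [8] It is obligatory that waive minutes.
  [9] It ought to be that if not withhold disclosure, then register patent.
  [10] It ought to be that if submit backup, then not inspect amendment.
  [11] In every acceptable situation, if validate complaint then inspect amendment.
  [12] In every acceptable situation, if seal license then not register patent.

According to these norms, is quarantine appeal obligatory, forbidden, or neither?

Premise 2 is O(¬waive_minutes → quarantine_appeal), but O(¬waive_minutes) is not derivable from the premises, so it does not yield O(quarantine_appeal).
No premise or chain of K-axiom applications forces O(quarantine_appeal), and none forces O(¬quarantine_appeal). So quarantine_appeal is neither obligatory nor forbidden under these norms.

Neither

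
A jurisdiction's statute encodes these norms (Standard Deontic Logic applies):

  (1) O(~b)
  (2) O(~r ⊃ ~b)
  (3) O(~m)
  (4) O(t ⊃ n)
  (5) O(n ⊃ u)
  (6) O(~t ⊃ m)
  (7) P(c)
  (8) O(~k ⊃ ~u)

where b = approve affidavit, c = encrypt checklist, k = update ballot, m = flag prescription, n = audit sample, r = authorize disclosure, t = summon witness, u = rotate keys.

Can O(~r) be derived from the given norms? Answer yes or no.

No

Premise 2 is O(~r ⊃ ~b); even if O(~b) held, inferring O(~r) would be affirming the consequent — invalid.
No other premise forces O(~r). An ideal world satisfying every premise can still have ~r false, so O(~r) is not derivable.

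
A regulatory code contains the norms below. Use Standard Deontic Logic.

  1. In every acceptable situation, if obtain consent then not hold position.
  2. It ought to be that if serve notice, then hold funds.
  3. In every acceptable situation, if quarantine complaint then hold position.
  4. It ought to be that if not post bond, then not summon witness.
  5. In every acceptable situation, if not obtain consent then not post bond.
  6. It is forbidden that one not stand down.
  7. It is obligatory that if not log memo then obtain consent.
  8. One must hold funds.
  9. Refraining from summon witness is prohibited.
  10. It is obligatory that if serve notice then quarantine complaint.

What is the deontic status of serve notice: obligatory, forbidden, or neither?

Premise 9 is F(¬summon_witness), i.e. O(summon_witness).
Premise 4, O(¬post_bond → ¬summon_witness), contraposes to O(summon_witness → post_bond); with O(summon_witness) we get O(post_bond).
Premise 5, O(¬obtain_consent → ¬post_bond), contraposes to O(post_bond → obtain_consent); with O(post_bond) we get O(obtain_consent).
Applying K to premise 1 (O(obtain_consent → ¬hold_position)) and O(obtain_consent) yields O(¬hold_position).
Premise 3 is O(quarantine_complaint → hold_position); contrapositively O(¬hold_position → ¬quarantine_complaint). Since O(¬hold_position) holds, K gives O(¬quarantine_complaint).
Premise 10 is O(serve_notice → quarantine_complaint); contrapositively O(¬quarantine_complaint → ¬serve_notice). Since O(¬quarantine_complaint) holds, K gives O(¬serve_notice).
Premises 2, 6, 7, 8 do not contribute to this derivation.
Thus O(¬serve_notice), which is F(serve_notice): serve_notice is forbidden.

Forbidden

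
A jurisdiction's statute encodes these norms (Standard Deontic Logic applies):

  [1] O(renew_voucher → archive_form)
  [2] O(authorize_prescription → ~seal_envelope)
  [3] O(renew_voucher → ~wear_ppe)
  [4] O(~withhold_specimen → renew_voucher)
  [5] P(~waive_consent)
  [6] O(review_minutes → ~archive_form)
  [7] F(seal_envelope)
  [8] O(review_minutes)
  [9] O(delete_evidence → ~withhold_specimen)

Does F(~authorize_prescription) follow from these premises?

No

Premise 2 is O(authorize_prescription → ~seal_envelope); even if O(~seal_envelope) held, inferring O(authorize_prescription) would be affirming the consequent — invalid.
No other premise forces O(authorize_prescription). An ideal world satisfying every premise can still have ~authorize_prescription true, so F(~authorize_prescription) is not derivable.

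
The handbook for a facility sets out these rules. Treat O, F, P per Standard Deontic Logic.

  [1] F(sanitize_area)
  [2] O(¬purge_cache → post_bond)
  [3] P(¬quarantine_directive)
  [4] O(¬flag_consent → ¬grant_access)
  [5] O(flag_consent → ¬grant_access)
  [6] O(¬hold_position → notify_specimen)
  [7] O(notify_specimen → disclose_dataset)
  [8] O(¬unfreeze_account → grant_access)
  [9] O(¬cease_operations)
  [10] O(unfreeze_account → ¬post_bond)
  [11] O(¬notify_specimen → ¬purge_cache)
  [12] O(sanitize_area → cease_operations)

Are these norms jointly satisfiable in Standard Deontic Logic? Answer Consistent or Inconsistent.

Premise 12 is O(sanitize_area → cease_operations), but O(sanitize_area) is not derivable from the premises, so it does not yield O(cease_operations).
So O(cease_operations) is not derivable, and the apparent clash with O(¬cease_operations) does not arise.
A world satisfying every obligation exists (e.g. cease_operations=false, disclose_dataset=true, flag_consent=false, grant_access=false, hold_position=false, notify_specimen=true, post_bond=false, purge_cache=true, quarantine_directive=false, sanitize_area=false, unfreeze_account=true); no atom is both obligatory and forbidden, so the set is consistent.

Consistent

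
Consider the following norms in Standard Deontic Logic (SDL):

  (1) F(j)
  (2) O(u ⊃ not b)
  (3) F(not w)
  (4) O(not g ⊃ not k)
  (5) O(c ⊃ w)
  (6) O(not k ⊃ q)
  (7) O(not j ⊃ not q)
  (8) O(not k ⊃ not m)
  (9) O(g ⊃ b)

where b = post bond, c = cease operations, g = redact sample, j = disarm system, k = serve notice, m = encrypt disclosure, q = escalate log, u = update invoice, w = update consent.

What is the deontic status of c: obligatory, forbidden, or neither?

Neither

Premise 5 is O(c ⊃ w); even if O(w) held, inferring O(c) would be affirming the consequent — invalid.
No premise or chain of K-axiom applications forces O(c), and none forces O(not c). So c is neither obligatory nor forbidden under these norms.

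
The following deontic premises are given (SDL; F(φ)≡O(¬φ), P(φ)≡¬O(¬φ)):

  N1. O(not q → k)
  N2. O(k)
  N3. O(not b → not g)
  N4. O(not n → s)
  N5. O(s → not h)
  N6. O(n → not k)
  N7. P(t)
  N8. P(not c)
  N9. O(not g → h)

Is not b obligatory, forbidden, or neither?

Forbidden

Premise 2 gives O(k).
Premise 6, O(n → not k), contraposes to O(k → not n); with O(k) we get O(not n).
With premise 4, O(not n → s), the K-axiom yields O(s).
With premise 5, O(s → not h), the K-axiom yields O(not h).
Premise 9 is O(not g → h); contrapositively O(not h → g). Since O(not h) holds, K gives O(g).
The contrapositive of premise 3 (O(not b → not g)) is O(g → b), and O(g) is already established, so O(b).
Premises 1, 7, 8 do not contribute to this derivation.
Thus O(b), which is F(not b): not b is forbidden.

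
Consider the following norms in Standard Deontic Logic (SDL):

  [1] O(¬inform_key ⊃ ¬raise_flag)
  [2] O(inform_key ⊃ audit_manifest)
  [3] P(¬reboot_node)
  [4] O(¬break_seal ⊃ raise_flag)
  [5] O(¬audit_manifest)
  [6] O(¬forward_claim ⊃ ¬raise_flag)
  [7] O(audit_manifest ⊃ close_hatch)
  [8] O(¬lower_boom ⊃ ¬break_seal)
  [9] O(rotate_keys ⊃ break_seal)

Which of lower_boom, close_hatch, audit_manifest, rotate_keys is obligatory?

From premise 5 we have O(¬audit_manifest).
The contrapositive of premise 2 (O(inform_key ⊃ audit_manifest)) is O(¬audit_manifest ⊃ ¬inform_key), and O(¬audit_manifest) is already established, so O(¬inform_key).
Applying K to premise 1 (O(¬inform_key ⊃ ¬raise_flag)) and O(¬inform_key) yields O(¬raise_flag).
The contrapositive of premise 4 (O(¬break_seal ⊃ raise_flag)) is O(¬raise_flag ⊃ break_seal), and O(¬raise_flag) is already established, so O(break_seal).
The contrapositive of premise 8 (O(¬lower_boom ⊃ ¬break_seal)) is O(break_seal ⊃ lower_boom), and O(break_seal) is already established, so O(lower_boom).
So O(lower_boom) holds — lower_boom is obligatory. None of the other listed options is made obligatory by any chain of premises.

lower_boom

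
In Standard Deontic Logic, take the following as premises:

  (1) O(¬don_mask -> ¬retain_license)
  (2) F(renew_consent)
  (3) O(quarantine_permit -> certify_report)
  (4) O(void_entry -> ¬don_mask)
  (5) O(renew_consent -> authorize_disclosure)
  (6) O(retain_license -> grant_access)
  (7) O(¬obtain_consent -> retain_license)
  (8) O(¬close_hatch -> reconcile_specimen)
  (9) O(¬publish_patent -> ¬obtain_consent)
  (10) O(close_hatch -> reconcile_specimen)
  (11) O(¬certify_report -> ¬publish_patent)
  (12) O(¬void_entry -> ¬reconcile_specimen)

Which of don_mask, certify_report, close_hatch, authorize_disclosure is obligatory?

By case analysis on ¬close_hatch: premise 8 gives O(¬close_hatch -> reconcile_specimen) and premise 10 gives O(close_hatch -> reconcile_specimen), so O(reconcile_specimen) either way.
Premise 12 is O(¬void_entry -> ¬reconcile_specimen); contrapositively O(reconcile_specimen -> void_entry). Since O(reconcile_specimen) holds, K gives O(void_entry).
From O(void_entry) and premise 4, O(void_entry -> ¬don_mask), we obtain O(¬don_mask).
From O(¬don_mask) and premise 1, O(¬don_mask -> ¬retain_license), we obtain O(¬retain_license).
Premise 7 is O(¬obtain_consent -> retain_license); contrapositively O(¬retain_license -> obtain_consent). Since O(¬retain_license) holds, K gives O(obtain_consent).
Premise 9, O(¬publish_patent -> ¬obtain_consent), contraposes to O(obtain_consent -> publish_patent); with O(obtain_consent) we get O(publish_patent).
The contrapositive of premise 11 (O(¬certify_report -> ¬publish_patent)) is O(publish_patent -> certify_report), and O(publish_patent) is already established, so O(certify_report).
So O(certify_report) holds — certify_report is obligatory. None of the other listed options is made obligatory by any chain of premises.

certify_report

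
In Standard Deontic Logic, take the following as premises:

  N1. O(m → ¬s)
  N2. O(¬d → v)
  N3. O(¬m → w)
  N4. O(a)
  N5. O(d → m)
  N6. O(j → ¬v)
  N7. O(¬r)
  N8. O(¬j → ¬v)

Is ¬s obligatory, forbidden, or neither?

Obligatory

Premises 6 and 8 are O(j → ¬v) and O(¬j → ¬v); every ideal world satisfies j or ¬j, so in either case ¬v holds — hence O(¬v).
Premise 2 is O(¬d → v); contrapositively O(¬v → d). Since O(¬v) holds, K gives O(d).
Premise 5 is O(d → m); since O(d), deontic closure gives O(m).
Premise 1 is O(m → ¬s); since O(m), deontic closure gives O(¬s).
Premises 3, 4, 7 do not contribute to this derivation.
Hence ¬s is obligatory.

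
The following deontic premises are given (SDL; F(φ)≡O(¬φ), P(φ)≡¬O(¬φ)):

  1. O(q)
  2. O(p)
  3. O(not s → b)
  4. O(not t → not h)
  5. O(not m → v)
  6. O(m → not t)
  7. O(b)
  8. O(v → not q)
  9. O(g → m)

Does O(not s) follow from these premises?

Premise 3 is O(not s → b); even if O(b) held, inferring O(not s) would be affirming the consequent — invalid.
No other premise forces O(not s). An ideal world satisfying every premise can still have not s false, so O(not s) is not derivable.

No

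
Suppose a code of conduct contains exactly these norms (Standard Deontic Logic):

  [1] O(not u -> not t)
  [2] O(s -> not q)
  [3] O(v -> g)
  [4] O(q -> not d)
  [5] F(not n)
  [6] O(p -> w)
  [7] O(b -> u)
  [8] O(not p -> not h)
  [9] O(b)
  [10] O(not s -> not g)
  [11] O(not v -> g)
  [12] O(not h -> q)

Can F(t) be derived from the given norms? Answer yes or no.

Premise 1 is O(not u -> not t), but O(not u) is not derivable from the premises, so it does not yield O(not t).
No other premise forces O(not t). An ideal world satisfying every premise can still have t true, so F(t) is not derivable.

No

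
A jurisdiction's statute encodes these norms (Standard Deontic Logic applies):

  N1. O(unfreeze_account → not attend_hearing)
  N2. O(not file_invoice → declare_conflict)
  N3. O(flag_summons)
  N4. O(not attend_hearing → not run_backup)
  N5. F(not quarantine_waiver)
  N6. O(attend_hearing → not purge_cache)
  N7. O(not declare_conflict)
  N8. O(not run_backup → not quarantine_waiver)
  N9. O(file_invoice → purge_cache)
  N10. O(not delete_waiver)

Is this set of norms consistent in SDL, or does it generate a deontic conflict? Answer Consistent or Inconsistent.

Premise 7 states O(not declare_conflict) outright.
The contrapositive of premise 2 (O(not file_invoice → declare_conflict)) is O(not declare_conflict → file_invoice), and O(not declare_conflict) is already established, so O(file_invoice).
Premise 9 is O(file_invoice → purge_cache); since O(file_invoice), deontic closure gives O(purge_cache).
Premise 6, O(attend_hearing → not purge_cache), contraposes to O(purge_cache → not attend_hearing); with O(purge_cache) we get O(not attend_hearing).
With premise 4, O(not attend_hearing → not run_backup), the K-axiom yields O(not run_backup).
Premise 8 is O(not run_backup → not quarantine_waiver); since O(not run_backup), deontic closure gives O(not quarantine_waiver).
But premise 5, F(not quarantine_waiver), means O(quarantine_waiver).
We now have both O(not quarantine_waiver) and O(quarantine_waiver) — quarantine_waiver is simultaneously obligatory and forbidden, violating the D-axiom.

Inconsistent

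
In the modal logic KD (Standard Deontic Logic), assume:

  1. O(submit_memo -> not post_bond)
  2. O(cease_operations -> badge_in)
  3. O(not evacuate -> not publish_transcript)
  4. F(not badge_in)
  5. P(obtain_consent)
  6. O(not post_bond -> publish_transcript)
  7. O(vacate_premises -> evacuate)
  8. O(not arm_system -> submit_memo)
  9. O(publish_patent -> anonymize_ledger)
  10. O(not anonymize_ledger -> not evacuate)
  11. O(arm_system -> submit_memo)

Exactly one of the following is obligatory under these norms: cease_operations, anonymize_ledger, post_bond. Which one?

anonymize_ledger

Premises 11 and 8 are O(arm_system -> submit_memo) and O(not arm_system -> submit_memo); every ideal world satisfies arm_system or not arm_system, so in either case submit_memo holds — hence O(submit_memo).
Premise 1 is O(submit_memo -> not post_bond); since O(submit_memo), deontic closure gives O(not post_bond).
Premise 6 is O(not post_bond -> publish_transcript); since O(not post_bond), deontic closure gives O(publish_transcript).
The contrapositive of premise 3 (O(not evacuate -> not publish_transcript)) is O(publish_transcript -> evacuate), and O(publish_transcript) is already established, so O(evacuate).
Premise 10 is O(not anonymize_ledger -> not evacuate); contrapositively O(evacuate -> anonymize_ledger). Since O(evacuate) holds, K gives O(anonymize_ledger).
So O(anonymize_ledger) holds — anonymize_ledger is obligatory. None of the other listed options is made obligatory by any chain of premises.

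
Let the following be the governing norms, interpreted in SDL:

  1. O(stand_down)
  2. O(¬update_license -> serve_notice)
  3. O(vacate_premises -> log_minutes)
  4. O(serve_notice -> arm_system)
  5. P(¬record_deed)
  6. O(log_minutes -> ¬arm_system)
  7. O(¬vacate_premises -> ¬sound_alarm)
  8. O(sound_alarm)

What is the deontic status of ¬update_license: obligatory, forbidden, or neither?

From premise 8 we have O(sound_alarm).
Premise 7 is O(¬vacate_premises -> ¬sound_alarm); contrapositively O(sound_alarm -> vacate_premises). Since O(sound_alarm) holds, K gives O(vacate_premises).
Premise 3 is O(vacate_premises -> log_minutes); since O(vacate_premises), deontic closure gives O(log_minutes).
From O(log_minutes) and premise 6, O(log_minutes -> ¬arm_system), we obtain O(¬arm_system).
The contrapositive of premise 4 (O(serve_notice -> arm_system)) is O(¬arm_system -> ¬serve_notice), and O(¬arm_system) is already established, so O(¬serve_notice).
The contrapositive of premise 2 (O(¬update_license -> serve_notice)) is O(¬serve_notice -> update_license), and O(¬serve_notice) is already established, so O(update_license).
Premises 1, 5 do not contribute to this derivation.
Thus O(update_license), which is F(¬update_license): ¬update_license is forbidden.

Forbidden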